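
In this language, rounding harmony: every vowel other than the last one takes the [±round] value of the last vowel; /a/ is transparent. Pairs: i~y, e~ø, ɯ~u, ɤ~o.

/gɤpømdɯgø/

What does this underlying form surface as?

/ɤ/ harmonizes with /ø/ ([+round]) → [o]
/ɯ/ harmonizes with /ø/ ([+round]) → [u]

[gopømdugø]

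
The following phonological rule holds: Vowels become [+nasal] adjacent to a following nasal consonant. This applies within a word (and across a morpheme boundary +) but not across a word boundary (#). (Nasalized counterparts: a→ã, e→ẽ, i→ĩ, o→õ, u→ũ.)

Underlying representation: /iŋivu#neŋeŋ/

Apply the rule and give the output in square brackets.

/i/ before nasal /ŋ/ → [ĩ]
/e/ before nasal /ŋ/ → [ẽ]
/e/ before nasal /ŋ/ → [ẽ]

[ĩŋivu#nẽŋẽŋ]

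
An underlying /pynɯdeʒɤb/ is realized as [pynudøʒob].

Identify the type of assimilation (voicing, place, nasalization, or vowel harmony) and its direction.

vowel harmony, progressive

/ɯ/→[u] /e/→[ø] /ɤ/→[o].
Vowels agree with the first vowel, so the harmony is progressive.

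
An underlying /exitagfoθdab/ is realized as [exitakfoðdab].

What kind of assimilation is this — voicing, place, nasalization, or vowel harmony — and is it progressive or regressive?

/g/→[k] /θ/→[ð].
Each target copies a feature from the following segment, so the direction is regressive.

voicing assimilation, regressive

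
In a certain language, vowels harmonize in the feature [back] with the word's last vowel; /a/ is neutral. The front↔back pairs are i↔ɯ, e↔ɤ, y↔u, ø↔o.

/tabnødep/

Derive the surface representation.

no segment meets the rule's conditions; no change.

[tabnødep]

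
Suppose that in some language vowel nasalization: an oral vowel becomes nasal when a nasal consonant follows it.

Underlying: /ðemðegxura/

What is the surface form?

[ðẽmðegxura]

/e/ before nasal /m/ → [ẽ]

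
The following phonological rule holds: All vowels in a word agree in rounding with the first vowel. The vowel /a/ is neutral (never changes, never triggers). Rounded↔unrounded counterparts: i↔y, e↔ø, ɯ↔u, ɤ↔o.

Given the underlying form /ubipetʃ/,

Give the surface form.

[ubypøtʃ]

/i/ harmonizes with /u/ ([+round]) → [y]
/e/ harmonizes with /u/ ([+round]) → [ø]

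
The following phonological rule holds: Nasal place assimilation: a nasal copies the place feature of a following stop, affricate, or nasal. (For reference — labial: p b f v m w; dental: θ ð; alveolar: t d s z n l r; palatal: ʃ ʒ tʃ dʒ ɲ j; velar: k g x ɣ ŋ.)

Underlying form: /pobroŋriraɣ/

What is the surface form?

[pobroŋriraɣ]

no segment meets the rule's conditions; no change.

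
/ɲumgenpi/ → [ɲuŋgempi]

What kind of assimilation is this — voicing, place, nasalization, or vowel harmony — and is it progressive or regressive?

place assimilation, regressive

/m/→[ŋ] /n/→[m].
Each target copies a feature from the following segment, so the direction is regressive.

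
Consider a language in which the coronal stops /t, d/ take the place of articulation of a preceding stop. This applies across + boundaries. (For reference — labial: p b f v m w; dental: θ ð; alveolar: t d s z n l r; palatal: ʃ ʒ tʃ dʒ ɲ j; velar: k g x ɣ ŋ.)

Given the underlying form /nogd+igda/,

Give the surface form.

/d/ after /g/ (velar) → [g]
/d/ after /g/ (velar) → [g]

[nogg+igga]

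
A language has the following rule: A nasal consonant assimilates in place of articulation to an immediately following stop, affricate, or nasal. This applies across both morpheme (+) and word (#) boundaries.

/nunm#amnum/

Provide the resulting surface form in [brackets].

/n/ before /m/ (labial) → [m]
/m/ before /n/ (alveolar) → [n]

[numm#annum]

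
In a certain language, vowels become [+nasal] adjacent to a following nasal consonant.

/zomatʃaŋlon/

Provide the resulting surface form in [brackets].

[zõmatʃãŋlõn]

/o/ before nasal /m/ → [õ]
/a/ before nasal /ŋ/ → [ã]
/o/ before nasal /n/ → [õ]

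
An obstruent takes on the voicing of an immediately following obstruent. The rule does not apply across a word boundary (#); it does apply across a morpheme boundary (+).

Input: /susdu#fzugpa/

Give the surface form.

/s/ before /d/ (voiced) → [z]
/f/ before /z/ (voiced) → [v]
/g/ before /p/ (voiceless) → [k]

[suzdu#vzukpa]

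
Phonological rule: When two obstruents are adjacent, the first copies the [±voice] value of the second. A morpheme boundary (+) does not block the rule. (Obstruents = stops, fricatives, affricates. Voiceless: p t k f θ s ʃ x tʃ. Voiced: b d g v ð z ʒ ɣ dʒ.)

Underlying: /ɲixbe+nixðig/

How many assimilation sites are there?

2

/x/ before /b/ (voiced) → [ɣ]
/x/ before /ð/ (voiced) → [ɣ]
2 segments change.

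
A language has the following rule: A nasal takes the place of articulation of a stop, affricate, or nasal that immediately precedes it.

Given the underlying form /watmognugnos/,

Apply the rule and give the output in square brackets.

[watnogŋugŋos]

/m/ after /t/ (alveolar) → [n]
/n/ after /g/ (velar) → [ŋ]
/n/ after /g/ (velar) → [ŋ]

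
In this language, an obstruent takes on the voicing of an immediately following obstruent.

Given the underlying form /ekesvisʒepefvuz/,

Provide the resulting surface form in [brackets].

[ekezvizʒepevvuz]

/s/ before /v/ (voiced) → [z]
/s/ before /ʒ/ (voiced) → [z]
/f/ before /v/ (voiced) → [v]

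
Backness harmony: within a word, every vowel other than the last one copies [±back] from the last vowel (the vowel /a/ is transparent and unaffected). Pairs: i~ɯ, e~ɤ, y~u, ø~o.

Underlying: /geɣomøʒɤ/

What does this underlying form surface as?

/e/ harmonizes with /ɤ/ ([+back]) → [ɤ]
/ø/ harmonizes with /ɤ/ ([+back]) → [o]

[gɤɣomoʒɤ]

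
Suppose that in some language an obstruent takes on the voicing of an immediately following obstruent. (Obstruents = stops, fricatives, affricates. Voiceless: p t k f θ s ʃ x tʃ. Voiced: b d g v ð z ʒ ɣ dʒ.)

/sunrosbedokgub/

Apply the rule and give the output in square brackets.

/s/ before /b/ (voiced) → [z]
/k/ before /g/ (voiced) → [g]

[sunrozbedoggub]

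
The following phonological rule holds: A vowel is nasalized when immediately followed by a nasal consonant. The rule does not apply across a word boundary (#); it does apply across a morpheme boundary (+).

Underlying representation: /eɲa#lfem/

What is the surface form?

[ẽɲa#lfẽm]

/e/ before nasal /ɲ/ → [ẽ]
/e/ before nasal /m/ → [ẽ]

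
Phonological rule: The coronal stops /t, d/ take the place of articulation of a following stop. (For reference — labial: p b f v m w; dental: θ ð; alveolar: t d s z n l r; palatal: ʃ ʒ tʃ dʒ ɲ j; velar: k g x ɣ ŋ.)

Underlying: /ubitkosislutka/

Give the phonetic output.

/t/ before /k/ (velar) → [k]
/t/ before /k/ (velar) → [k]

[ubikkosislukka]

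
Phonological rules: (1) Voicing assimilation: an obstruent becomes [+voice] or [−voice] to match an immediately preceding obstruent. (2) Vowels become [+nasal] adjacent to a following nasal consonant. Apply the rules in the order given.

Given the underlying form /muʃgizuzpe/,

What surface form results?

Rule 1: /g/ after /ʃ/ (voiceless) → [k]
Rule 1: /p/ after /z/ (voiced) → [b]
After rule 1: muʃkizuzbe
Rule 2: no segment meets the rule's conditions; no change.

[muʃkizuzbe]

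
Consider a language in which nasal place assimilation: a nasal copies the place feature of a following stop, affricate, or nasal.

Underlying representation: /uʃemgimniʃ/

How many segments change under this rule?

/m/ before /g/ (velar) → [ŋ]
/m/ before /n/ (alveolar) → [n]
2 segments change.

2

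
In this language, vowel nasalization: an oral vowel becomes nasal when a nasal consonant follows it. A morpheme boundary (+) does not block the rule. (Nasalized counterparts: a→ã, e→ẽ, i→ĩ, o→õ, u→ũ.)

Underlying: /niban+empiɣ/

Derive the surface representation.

/a/ before nasal /n/ → [ã]
/e/ before nasal /m/ → [ẽ]

[nibãn+ẽmpiɣ]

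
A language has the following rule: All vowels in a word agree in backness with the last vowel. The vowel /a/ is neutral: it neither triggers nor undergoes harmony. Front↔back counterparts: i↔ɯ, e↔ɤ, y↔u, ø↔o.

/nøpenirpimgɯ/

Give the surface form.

/ø/ harmonizes with /ɯ/ ([+back]) → [o]
/e/ harmonizes with /ɯ/ ([+back]) → [ɤ]
/i/ harmonizes with /ɯ/ ([+back]) → [ɯ]
/i/ harmonizes with /ɯ/ ([+back]) → [ɯ]

[nopɤnɯrpɯmgɯ]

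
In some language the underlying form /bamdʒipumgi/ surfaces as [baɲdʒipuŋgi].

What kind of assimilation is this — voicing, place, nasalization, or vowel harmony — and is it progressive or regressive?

place assimilation, regressive

/m/→[ɲ] /m/→[ŋ].
Each target copies a feature from the following segment, so the direction is regressive.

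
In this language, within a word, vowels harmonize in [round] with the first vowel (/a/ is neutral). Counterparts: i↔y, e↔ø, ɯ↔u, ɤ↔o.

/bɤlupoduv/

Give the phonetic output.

[bɤlɯpɤdɯv]

/u/ harmonizes with /ɤ/ ([-round]) → [ɯ]
/o/ harmonizes with /ɤ/ ([-round]) → [ɤ]
/u/ harmonizes with /ɤ/ ([-round]) → [ɯ]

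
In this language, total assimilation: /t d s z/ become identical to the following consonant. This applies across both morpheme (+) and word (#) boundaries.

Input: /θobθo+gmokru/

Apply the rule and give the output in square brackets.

no segment meets the rule's conditions; no change.

[θobθo+gmokru]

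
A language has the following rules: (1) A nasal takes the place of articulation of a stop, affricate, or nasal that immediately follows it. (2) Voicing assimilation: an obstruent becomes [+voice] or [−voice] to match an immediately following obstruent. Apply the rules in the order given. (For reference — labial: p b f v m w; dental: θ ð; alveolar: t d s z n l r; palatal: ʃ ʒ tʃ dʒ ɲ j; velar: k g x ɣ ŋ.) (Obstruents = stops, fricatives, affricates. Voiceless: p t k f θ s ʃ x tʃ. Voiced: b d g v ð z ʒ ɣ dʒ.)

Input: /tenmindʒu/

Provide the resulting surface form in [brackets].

[temmiɲdʒu]

Rule 1: /n/ before /m/ (labial) → [m]
Rule 1: /n/ before /dʒ/ (palatal) → [ɲ]
After rule 1: temmiɲdʒu
Rule 2: no segment meets the rule's conditions; no change.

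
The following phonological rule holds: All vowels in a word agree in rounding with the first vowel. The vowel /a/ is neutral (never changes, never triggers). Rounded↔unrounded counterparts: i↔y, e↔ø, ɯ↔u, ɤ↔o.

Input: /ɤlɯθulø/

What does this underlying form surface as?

/u/ harmonizes with /ɤ/ ([-round]) → [ɯ]
/ø/ harmonizes with /ɤ/ ([-round]) → [e]

[ɤlɯθɯle]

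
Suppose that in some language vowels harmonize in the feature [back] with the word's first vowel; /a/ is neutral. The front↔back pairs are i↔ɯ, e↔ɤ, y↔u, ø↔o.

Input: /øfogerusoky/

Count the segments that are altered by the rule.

3

/o/ harmonizes with /ø/ ([-back]) → [ø]
/u/ harmonizes with /ø/ ([-back]) → [y]
/o/ harmonizes with /ø/ ([-back]) → [ø]
3 segments change.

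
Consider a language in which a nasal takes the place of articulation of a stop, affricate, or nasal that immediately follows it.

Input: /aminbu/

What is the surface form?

[amimbu]

/n/ before /b/ (labial) → [m]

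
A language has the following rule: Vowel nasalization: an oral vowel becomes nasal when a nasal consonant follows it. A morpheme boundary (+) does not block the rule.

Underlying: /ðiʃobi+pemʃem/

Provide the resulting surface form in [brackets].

[ðiʃobi+pẽmʃẽm]

/e/ before nasal /m/ → [ẽ]
/e/ before nasal /m/ → [ẽ]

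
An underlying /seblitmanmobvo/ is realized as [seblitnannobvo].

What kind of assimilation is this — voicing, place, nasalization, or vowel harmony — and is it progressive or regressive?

place assimilation, progressive

/m/→[n] /m/→[n].
Each target copies a feature from the preceding segment, so the direction is progressive.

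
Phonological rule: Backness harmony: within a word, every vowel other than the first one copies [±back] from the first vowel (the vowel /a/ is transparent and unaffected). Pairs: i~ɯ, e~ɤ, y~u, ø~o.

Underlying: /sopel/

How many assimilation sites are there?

/e/ harmonizes with /o/ ([+back]) → [ɤ]
1 segment changes.

1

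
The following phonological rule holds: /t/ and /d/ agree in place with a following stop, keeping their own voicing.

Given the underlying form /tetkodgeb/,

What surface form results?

[tekkoggeb]

/t/ before /k/ (velar) → [k]
/d/ before /g/ (velar) → [g]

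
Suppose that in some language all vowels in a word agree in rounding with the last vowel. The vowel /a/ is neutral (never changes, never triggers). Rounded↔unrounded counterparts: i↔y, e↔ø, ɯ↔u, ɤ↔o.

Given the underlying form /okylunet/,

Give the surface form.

/o/ harmonizes with /e/ ([-round]) → [ɤ]
/y/ harmonizes with /e/ ([-round]) → [i]
/u/ harmonizes with /e/ ([-round]) → [ɯ]

[ɤkilɯnet]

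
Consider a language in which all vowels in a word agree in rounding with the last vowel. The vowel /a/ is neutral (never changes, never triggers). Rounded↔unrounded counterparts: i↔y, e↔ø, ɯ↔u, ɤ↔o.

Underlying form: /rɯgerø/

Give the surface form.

/ɯ/ harmonizes with /ø/ ([+round]) → [u]
/e/ harmonizes with /ø/ ([+round]) → [ø]

[rugørø]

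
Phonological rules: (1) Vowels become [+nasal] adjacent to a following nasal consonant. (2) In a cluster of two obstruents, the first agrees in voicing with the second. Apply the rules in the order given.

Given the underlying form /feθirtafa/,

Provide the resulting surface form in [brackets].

[feθirtafa]

Rule 1: no segment meets the rule's conditions; no change.
After rule 1: feθirtafa
Rule 2: no segment meets the rule's conditions; no change.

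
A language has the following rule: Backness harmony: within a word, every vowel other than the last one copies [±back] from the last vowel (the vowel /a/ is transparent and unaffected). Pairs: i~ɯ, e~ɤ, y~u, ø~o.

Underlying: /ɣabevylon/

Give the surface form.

[ɣabɤvulon]

/e/ harmonizes with /o/ ([+back]) → [ɤ]
/y/ harmonizes with /o/ ([+back]) → [u]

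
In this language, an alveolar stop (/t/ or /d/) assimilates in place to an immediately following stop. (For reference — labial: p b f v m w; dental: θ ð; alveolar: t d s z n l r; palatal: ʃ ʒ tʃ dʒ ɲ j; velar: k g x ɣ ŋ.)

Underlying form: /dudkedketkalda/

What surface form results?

[dugkegkekkalda]

/d/ before /k/ (velar) → [g]
/d/ before /k/ (velar) → [g]
/t/ before /k/ (velar) → [k]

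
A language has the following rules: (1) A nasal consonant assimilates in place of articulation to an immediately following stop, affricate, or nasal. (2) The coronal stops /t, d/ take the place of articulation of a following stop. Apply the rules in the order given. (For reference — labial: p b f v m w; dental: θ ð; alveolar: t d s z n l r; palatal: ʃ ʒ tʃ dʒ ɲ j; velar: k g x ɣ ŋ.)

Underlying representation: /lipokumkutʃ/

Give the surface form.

[lipokuŋkutʃ]

Rule 1: /m/ before /k/ (velar) → [ŋ]
After rule 1: lipokuŋkutʃ
Rule 2: no segment meets the rule's conditions; no change.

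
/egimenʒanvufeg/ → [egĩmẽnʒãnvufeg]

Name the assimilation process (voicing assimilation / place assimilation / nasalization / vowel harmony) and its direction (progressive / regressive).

/i/→[ĩ] /e/→[ẽ] /a/→[ã].
Each target copies a feature from the following segment, so the direction is regressive.

nasalization, regressive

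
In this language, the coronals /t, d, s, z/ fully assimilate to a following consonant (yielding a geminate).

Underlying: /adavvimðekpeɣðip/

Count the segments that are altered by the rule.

No segment meets the rule's conditions.

0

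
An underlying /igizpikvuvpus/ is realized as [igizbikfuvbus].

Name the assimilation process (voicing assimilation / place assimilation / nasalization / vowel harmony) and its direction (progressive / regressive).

voicing assimilation, progressive

/p/→[b] /v/→[f] /p/→[b].
Each target copies a feature from the preceding segment, so the direction is progressive.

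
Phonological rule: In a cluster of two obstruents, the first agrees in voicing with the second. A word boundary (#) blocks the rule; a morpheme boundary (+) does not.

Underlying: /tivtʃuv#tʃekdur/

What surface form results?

[tiftʃuv#tʃegdur]

/v/ before /tʃ/ (voiceless) → [f]
/k/ before /d/ (voiced) → [g]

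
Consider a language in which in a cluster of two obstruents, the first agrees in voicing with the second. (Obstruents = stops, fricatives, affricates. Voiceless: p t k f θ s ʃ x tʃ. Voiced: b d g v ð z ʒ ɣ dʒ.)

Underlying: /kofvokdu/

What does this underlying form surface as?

/f/ before /v/ (voiced) → [v]
/k/ before /d/ (voiced) → [g]

[kovvogdu]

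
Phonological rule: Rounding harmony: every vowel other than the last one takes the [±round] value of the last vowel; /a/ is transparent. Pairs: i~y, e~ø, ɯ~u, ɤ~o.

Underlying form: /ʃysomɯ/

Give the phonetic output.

/y/ harmonizes with /ɯ/ ([-round]) → [i]
/o/ harmonizes with /ɯ/ ([-round]) → [ɤ]

[ʃisɤmɯ]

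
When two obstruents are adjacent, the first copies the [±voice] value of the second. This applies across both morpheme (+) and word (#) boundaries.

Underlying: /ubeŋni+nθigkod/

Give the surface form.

/g/ before /k/ (voiceless) → [k]

[ubeŋni+nθikkod]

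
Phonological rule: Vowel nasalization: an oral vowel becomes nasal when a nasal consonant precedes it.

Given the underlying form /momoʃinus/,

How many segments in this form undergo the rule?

3

/o/ after nasal /m/ → [õ]
/o/ after nasal /m/ → [õ]
/u/ after nasal /n/ → [ũ]
3 segments change.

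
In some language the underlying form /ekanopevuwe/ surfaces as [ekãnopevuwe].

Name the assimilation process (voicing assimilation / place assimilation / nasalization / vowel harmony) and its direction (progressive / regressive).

nasalization, regressive

/a/→[ã].
Each target copies a feature from the following segment, so the direction is regressive.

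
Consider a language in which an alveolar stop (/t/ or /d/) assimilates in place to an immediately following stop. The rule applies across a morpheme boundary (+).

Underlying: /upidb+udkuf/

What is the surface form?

[upibb+ugkuf]

/d/ before /b/ (labial) → [b]
/d/ before /k/ (velar) → [g]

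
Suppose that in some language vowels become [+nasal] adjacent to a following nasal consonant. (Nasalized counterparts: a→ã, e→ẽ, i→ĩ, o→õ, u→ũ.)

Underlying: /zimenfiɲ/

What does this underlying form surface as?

[zĩmẽnfĩɲ]

/i/ before nasal /m/ → [ĩ]
/e/ before nasal /n/ → [ẽ]
/i/ before nasal /ɲ/ → [ĩ]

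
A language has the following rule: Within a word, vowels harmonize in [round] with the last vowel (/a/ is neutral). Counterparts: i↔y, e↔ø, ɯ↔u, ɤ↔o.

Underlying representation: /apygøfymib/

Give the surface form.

[apigefimib]

/y/ harmonizes with /i/ ([-round]) → [i]
/ø/ harmonizes with /i/ ([-round]) → [e]
/y/ harmonizes with /i/ ([-round]) → [i]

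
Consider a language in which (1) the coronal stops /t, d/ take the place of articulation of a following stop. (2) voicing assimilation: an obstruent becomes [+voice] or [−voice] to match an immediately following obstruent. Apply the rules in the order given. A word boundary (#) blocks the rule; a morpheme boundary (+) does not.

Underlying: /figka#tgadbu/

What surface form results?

Rule 1: /t/ before /g/ (velar) → [k]
Rule 1: /d/ before /b/ (labial) → [b]
After rule 1: figka#kgabbu
Rule 2: /g/ before /k/ (voiceless) → [k]
Rule 2: /k/ before /g/ (voiced) → [g]

[fikka#ggabbu]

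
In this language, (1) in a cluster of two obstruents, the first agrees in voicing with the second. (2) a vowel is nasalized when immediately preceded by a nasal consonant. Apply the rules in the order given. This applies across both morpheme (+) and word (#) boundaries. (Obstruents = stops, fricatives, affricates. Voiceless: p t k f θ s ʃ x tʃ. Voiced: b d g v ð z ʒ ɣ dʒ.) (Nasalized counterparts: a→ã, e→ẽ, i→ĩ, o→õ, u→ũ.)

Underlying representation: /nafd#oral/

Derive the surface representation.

Rule 1: /f/ before /d/ (voiced) → [v]
After rule 1: navd#oral
Rule 2: /a/ after nasal /n/ → [ã]

[nãvd#oral]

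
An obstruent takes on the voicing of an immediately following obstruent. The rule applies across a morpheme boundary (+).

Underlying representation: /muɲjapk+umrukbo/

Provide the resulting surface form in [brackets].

[muɲjapk+umrugbo]

/k/ before /b/ (voiced) → [g]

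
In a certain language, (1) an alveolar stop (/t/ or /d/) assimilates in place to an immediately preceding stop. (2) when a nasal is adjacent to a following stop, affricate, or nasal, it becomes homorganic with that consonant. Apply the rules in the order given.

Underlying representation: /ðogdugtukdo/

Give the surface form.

[ðoggugkukgo]

Rule 1: /d/ after /g/ (velar) → [g]
Rule 1: /t/ after /g/ (velar) → [k]
Rule 1: /d/ after /k/ (velar) → [g]
After rule 1: ðoggugkukgo
Rule 2: no segment meets the rule's conditions; no change.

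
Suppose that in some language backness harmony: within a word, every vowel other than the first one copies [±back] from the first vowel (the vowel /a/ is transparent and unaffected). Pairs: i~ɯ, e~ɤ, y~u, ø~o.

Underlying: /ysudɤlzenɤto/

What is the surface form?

/u/ harmonizes with /y/ ([-back]) → [y]
/ɤ/ harmonizes with /y/ ([-back]) → [e]
/ɤ/ harmonizes with /y/ ([-back]) → [e]
/o/ harmonizes with /y/ ([-back]) → [ø]

[ysydelzenetø]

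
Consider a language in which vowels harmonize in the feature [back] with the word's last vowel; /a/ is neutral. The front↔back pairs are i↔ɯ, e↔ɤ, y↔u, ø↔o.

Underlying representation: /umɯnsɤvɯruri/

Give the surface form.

/u/ harmonizes with /i/ ([-back]) → [y]
/ɯ/ harmonizes with /i/ ([-back]) → [i]
/ɤ/ harmonizes with /i/ ([-back]) → [e]
/ɯ/ harmonizes with /i/ ([-back]) → [i]
/u/ harmonizes with /i/ ([-back]) → [y]

[yminseviryri]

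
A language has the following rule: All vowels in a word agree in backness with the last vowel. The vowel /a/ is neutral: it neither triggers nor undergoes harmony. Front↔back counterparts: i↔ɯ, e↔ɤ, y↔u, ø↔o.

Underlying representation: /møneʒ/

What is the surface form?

no segment meets the rule's conditions; no change.

[møneʒ]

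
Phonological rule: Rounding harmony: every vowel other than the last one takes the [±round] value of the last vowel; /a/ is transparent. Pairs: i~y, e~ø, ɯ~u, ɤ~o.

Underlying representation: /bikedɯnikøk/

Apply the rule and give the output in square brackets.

[bykødunykøk]

/i/ harmonizes with /ø/ ([+round]) → [y]
/e/ harmonizes with /ø/ ([+round]) → [ø]
/ɯ/ harmonizes with /ø/ ([+round]) → [u]
/i/ harmonizes with /ø/ ([+round]) → [y]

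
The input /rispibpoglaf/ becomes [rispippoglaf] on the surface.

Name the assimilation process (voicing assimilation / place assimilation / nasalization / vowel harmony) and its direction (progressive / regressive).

/b/→[p].
Each target copies a feature from the following segment, so the direction is regressive.

voicing assimilation, regressive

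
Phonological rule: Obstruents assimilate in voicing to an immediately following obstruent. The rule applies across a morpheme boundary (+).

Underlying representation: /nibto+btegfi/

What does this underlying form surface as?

[nipto+ptekfi]

/b/ before /t/ (voiceless) → [p]
/b/ before /t/ (voiceless) → [p]
/g/ before /f/ (voiceless) → [k]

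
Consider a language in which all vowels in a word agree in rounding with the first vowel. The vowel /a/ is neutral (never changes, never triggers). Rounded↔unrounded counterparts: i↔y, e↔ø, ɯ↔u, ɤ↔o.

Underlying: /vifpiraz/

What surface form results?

no segment meets the rule's conditions; no change.

[vifpiraz]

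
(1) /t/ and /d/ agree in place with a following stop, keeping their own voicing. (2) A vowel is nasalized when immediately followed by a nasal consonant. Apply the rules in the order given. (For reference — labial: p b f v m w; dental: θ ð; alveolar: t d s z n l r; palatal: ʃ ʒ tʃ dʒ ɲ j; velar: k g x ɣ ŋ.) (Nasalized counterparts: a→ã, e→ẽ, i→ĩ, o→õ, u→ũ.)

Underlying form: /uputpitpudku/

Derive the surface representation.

Rule 1: /t/ before /p/ (labial) → [p]
Rule 1: /t/ before /p/ (labial) → [p]
Rule 1: /d/ before /k/ (velar) → [g]
After rule 1: upuppippugku
Rule 2: no segment meets the rule's conditions; no change.

[upuppippugku]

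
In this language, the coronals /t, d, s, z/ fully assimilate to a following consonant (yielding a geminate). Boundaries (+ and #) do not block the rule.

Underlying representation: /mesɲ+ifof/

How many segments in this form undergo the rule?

1

/s/ before /ɲ/ → [ɲ] (total assimilation)
1 segment changes.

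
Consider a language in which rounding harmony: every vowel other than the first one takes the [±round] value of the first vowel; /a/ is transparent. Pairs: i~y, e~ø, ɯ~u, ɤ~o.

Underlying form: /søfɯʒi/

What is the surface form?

/ɯ/ harmonizes with /ø/ ([+round]) → [u]
/i/ harmonizes with /ø/ ([+round]) → [y]

[søfuʒy]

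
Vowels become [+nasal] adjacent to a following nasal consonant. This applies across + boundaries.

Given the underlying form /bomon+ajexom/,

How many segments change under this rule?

3

/o/ before nasal /m/ → [õ]
/o/ before nasal /n/ → [õ]
/o/ before nasal /m/ → [õ]
3 segments change.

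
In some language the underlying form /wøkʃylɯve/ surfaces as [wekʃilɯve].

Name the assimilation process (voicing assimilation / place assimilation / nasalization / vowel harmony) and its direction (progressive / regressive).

vowel harmony, regressive

/ø/→[e] /y/→[i].
Vowels agree with the last vowel, so the harmony is regressive.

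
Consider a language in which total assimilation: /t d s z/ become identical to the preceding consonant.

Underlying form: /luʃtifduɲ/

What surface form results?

/t/ after /ʃ/ → [ʃ] (total assimilation)
/d/ after /f/ → [f] (total assimilation)

[luʃʃiffuɲ]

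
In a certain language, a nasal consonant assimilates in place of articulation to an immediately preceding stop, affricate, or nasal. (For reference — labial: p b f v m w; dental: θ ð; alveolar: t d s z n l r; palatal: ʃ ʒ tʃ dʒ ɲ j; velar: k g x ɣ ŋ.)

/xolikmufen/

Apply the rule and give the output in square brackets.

[xolikŋufen]

/m/ after /k/ (velar) → [ŋ]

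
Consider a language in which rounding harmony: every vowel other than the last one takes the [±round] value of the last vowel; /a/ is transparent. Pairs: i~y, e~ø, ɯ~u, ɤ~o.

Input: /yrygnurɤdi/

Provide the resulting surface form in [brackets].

[irignɯrɤdi]

/y/ harmonizes with /i/ ([-round]) → [i]
/y/ harmonizes with /i/ ([-round]) → [i]
/u/ harmonizes with /i/ ([-round]) → [ɯ]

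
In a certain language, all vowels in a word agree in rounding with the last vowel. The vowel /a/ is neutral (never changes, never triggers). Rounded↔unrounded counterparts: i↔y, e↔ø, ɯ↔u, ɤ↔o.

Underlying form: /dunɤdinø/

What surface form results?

[dunodynø]

/ɤ/ harmonizes with /ø/ ([+round]) → [o]
/i/ harmonizes with /ø/ ([+round]) → [y]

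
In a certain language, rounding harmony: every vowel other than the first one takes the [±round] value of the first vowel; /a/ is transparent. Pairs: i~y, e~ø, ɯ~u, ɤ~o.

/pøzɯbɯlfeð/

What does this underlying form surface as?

/ɯ/ harmonizes with /ø/ ([+round]) → [u]
/ɯ/ harmonizes with /ø/ ([+round]) → [u]
/e/ harmonizes with /ø/ ([+round]) → [ø]

[pøzubulføð]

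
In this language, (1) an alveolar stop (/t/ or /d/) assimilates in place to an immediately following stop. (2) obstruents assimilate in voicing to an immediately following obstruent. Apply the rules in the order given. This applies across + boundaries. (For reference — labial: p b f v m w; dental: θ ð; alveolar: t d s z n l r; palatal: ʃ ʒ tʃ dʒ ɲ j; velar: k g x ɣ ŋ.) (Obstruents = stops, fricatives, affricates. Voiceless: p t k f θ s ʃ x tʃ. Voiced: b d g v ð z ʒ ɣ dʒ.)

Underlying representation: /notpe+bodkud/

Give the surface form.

[noppe+bokkud]

Rule 1: /t/ before /p/ (labial) → [p]
Rule 1: /d/ before /k/ (velar) → [g]
After rule 1: noppe+bogkud
Rule 2: /g/ before /k/ (voiceless) → [k]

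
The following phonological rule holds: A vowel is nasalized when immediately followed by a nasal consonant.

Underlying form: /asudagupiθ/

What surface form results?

[asudagupiθ]

no segment meets the rule's conditions; no change.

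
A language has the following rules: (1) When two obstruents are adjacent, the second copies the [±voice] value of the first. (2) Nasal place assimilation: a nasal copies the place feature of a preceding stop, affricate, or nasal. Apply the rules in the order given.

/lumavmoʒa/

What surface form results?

[lumavmoʒa]

Rule 1: no segment meets the rule's conditions; no change.
After rule 1: lumavmoʒa
Rule 2: no segment meets the rule's conditions; no change.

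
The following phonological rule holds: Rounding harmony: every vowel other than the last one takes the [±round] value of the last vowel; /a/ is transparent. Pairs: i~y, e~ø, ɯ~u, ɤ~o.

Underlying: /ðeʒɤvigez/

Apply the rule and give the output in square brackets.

[ðeʒɤvigez]

no segment meets the rule's conditions; no change.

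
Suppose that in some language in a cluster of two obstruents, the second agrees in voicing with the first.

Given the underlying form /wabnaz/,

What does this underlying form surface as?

[wabnaz]

no segment meets the rule's conditions; no change.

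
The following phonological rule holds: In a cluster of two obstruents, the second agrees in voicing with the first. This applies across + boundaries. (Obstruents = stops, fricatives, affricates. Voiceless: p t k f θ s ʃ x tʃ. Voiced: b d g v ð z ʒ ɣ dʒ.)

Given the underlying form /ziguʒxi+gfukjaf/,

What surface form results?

[ziguʒɣi+gvukjaf]

/x/ after /ʒ/ (voiced) → [ɣ]
/f/ after /g/ (voiced) → [v]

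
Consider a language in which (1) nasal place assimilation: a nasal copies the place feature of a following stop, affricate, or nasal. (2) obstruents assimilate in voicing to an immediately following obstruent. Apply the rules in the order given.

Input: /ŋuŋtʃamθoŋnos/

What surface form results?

Rule 1: /ŋ/ before /tʃ/ (palatal) → [ɲ]
Rule 1: /ŋ/ before /n/ (alveolar) → [n]
After rule 1: ŋuɲtʃamθonnos
Rule 2: no segment meets the rule's conditions; no change.

[ŋuɲtʃamθonnos]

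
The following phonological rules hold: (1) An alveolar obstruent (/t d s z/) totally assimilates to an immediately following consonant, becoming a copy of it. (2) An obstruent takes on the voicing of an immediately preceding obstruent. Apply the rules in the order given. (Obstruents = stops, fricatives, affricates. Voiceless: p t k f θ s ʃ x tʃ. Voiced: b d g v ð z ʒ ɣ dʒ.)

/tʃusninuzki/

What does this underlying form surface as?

Rule 1: /s/ before /n/ → [n] (total assimilation)
Rule 1: /z/ before /k/ → [k] (total assimilation)
After rule 1: tʃunninukki
Rule 2: no segment meets the rule's conditions; no change.

[tʃunninukki]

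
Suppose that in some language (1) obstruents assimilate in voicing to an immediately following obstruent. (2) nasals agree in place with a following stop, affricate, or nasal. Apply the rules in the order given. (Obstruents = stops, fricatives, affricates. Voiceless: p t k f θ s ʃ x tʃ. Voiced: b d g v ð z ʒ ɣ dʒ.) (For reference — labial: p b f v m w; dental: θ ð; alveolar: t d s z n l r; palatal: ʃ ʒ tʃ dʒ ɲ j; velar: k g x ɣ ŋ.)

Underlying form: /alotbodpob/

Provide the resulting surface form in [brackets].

[alodbotpob]

Rule 1: /t/ before /b/ (voiced) → [d]
Rule 1: /d/ before /p/ (voiceless) → [t]
After rule 1: alodbotpob
Rule 2: no segment meets the rule's conditions; no change.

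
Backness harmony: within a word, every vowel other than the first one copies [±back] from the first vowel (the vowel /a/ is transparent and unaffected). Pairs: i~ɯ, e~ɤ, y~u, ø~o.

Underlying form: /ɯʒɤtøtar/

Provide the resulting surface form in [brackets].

/ø/ harmonizes with /ɯ/ ([+back]) → [o]

[ɯʒɤtotar]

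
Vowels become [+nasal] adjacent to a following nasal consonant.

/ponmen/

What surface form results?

[põnmẽn]

/o/ before nasal /n/ → [õ]
/e/ before nasal /n/ → [ẽ]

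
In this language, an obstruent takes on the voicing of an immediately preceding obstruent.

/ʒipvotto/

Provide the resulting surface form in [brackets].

/v/ after /p/ (voiceless) → [f]

[ʒipfotto]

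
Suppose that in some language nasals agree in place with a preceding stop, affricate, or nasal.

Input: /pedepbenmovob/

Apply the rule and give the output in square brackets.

/m/ after /n/ (alveolar) → [n]

[pedepbennovob]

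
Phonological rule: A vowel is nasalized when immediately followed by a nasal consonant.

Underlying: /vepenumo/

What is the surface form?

/e/ before nasal /n/ → [ẽ]
/u/ before nasal /m/ → [ũ]

[vepẽnũmo]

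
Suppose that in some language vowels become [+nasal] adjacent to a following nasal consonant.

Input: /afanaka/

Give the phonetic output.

[afãnaka]

/a/ before nasal /n/ → [ã]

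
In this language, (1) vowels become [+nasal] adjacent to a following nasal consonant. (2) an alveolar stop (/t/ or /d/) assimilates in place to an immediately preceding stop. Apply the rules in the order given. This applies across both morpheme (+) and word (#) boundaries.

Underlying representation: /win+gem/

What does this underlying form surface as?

[wĩn+gẽm]

Rule 1: /i/ before nasal /n/ → [ĩ]
Rule 1: /e/ before nasal /m/ → [ẽ]
After rule 1: wĩn+gẽm
Rule 2: no segment meets the rule's conditions; no change.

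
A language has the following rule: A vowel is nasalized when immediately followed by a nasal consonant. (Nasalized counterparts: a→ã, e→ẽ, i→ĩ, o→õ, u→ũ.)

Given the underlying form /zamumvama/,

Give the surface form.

/a/ before nasal /m/ → [ã]
/u/ before nasal /m/ → [ũ]
/a/ before nasal /m/ → [ã]

[zãmũmvãma]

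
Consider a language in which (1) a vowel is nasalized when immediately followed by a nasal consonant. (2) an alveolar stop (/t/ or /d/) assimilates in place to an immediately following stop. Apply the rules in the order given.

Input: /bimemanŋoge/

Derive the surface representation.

[bĩmẽmãnŋoge]

Rule 1: /i/ before nasal /m/ → [ĩ]
Rule 1: /e/ before nasal /m/ → [ẽ]
Rule 1: /a/ before nasal /n/ → [ã]
After rule 1: bĩmẽmãnŋoge
Rule 2: no segment meets the rule's conditions; no change.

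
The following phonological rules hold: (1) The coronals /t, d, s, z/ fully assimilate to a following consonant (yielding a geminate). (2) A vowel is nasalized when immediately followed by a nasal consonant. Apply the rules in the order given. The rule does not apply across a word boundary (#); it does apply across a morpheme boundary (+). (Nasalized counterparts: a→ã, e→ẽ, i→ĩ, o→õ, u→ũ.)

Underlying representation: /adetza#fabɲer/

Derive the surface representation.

[adezza#fabɲer]

Rule 1: /t/ before /z/ → [z] (total assimilation)
After rule 1: adezza#fabɲer
Rule 2: no segment meets the rule's conditions; no change.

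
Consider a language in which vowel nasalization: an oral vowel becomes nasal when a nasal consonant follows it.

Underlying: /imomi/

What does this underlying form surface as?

[ĩmõmi]

/i/ before nasal /m/ → [ĩ]
/o/ before nasal /m/ → [õ]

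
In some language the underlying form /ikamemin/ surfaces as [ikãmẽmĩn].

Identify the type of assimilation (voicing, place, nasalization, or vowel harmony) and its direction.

nasalization, regressive

/a/→[ã] /e/→[ẽ] /i/→[ĩ].
Each target copies a feature from the following segment, so the direction is regressive.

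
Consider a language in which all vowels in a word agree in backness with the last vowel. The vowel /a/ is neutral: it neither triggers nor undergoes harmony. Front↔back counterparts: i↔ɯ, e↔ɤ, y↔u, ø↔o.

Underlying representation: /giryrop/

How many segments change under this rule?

/i/ harmonizes with /o/ ([+back]) → [ɯ]
/y/ harmonizes with /o/ ([+back]) → [u]
2 segments change.

2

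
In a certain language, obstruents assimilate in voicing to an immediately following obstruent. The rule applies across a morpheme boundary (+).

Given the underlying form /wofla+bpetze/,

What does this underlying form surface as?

[wofla+ppedze]

/b/ before /p/ (voiceless) → [p]
/t/ before /z/ (voiced) → [d]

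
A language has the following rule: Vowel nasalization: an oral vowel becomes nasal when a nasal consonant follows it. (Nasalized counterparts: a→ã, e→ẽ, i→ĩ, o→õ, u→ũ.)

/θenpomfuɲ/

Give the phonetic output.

/e/ before nasal /n/ → [ẽ]
/o/ before nasal /m/ → [õ]
/u/ before nasal /ɲ/ → [ũ]

[θẽnpõmfũɲ]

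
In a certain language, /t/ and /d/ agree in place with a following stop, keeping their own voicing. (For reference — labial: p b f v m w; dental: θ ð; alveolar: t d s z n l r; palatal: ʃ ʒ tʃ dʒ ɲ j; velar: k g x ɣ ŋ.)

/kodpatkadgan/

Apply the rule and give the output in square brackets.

[kobpakkaggan]

/d/ before /p/ (labial) → [b]
/t/ before /k/ (velar) → [k]
/d/ before /g/ (velar) → [g]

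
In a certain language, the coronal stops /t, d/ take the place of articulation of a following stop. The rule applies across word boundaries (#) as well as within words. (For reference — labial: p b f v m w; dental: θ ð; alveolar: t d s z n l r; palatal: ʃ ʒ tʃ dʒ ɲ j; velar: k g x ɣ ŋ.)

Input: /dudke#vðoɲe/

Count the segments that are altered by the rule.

1

/d/ before /k/ (velar) → [g]
1 segment changes.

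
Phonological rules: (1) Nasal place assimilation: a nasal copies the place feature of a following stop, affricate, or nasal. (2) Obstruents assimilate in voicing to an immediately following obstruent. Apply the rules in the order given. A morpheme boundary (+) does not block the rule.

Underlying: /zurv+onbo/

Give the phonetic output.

[zurv+ombo]

Rule 1: /n/ before /b/ (labial) → [m]
After rule 1: zurv+ombo
Rule 2: no segment meets the rule's conditions; no change.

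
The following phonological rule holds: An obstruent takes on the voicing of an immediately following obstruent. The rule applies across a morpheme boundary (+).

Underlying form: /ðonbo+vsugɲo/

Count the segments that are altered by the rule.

/v/ before /s/ (voiceless) → [f]
1 segment changes.

1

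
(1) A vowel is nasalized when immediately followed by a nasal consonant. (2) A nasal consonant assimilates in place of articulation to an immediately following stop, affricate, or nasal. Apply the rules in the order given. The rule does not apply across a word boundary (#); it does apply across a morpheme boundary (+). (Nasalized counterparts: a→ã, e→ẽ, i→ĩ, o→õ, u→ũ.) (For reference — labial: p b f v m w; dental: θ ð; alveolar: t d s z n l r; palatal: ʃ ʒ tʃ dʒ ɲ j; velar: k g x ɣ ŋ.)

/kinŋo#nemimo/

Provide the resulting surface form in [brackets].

[kĩŋŋo#nẽmĩmo]

Rule 1: /i/ before nasal /n/ → [ĩ]
Rule 1: /e/ before nasal /m/ → [ẽ]
Rule 1: /i/ before nasal /m/ → [ĩ]
After rule 1: kĩnŋo#nẽmĩmo
Rule 2: /n/ before /ŋ/ (velar) → [ŋ]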